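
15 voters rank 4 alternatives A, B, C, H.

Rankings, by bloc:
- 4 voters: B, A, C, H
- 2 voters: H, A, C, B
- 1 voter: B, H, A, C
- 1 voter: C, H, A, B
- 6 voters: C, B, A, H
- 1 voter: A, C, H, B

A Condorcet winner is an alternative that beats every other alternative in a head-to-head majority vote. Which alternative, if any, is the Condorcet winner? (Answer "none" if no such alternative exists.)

none

Pairwise majorities:
A vs B: 2+1+1 = 4 for A, 11 for B — B by 11–4.
A vs C: A is ranked higher on 4+2+1+1 = 8 ballots, C on 7. A wins 8–7.
A vs H: A preferred on 4+6+1 = 11 ballots; A wins 11–4.
B vs C: B is ranked higher on 4+1 = 5 ballots, C on 10. C wins 10–5.
B vs H: 11 to 4, B.
C vs H: C is ranked higher on 4+1+6+1 = 12 ballots, H on 3. C wins 12–3.
Every alternative loses at least once (A loses to B; B loses to C; C loses to A; H loses to A). The majority relation contains the cycle A beats C beats B beats A, so there is no Condorcet winner.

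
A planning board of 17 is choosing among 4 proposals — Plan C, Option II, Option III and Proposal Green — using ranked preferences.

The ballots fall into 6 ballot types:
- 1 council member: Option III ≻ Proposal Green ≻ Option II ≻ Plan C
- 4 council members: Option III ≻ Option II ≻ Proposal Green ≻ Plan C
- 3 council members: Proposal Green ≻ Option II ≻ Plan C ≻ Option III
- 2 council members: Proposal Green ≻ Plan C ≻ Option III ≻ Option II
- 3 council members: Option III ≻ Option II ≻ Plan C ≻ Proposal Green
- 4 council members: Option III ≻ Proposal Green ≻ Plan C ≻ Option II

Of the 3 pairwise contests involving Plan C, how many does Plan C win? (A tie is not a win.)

0

Plan C against each rival (17 council members):
Plan C vs Option II: Option II wins 11–6.
Plan C vs Option III: 5 to 12, Option III.
Plan C vs Proposal Green: 3 to 14, Proposal Green.
Plan C beats no one; loses to Option II, Option III, Proposal Green — 0 pairwise wins.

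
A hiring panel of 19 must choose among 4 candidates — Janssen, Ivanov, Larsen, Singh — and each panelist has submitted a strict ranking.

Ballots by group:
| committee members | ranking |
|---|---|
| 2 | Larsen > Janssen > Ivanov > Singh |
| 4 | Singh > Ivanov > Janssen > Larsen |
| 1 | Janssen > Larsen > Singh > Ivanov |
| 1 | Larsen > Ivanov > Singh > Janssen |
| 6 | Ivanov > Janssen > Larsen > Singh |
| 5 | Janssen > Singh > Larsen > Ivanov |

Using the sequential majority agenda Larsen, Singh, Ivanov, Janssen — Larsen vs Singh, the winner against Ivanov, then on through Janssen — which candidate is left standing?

Round 1: Larsen vs Singh — 10–9, Larsen advances.
Round 2: Larsen vs Ivanov — 9–10, Ivanov advances.
Round 3: Ivanov vs Janssen — 11–8, Ivanov advances.
Ivanov survives the agenda.

Ivanov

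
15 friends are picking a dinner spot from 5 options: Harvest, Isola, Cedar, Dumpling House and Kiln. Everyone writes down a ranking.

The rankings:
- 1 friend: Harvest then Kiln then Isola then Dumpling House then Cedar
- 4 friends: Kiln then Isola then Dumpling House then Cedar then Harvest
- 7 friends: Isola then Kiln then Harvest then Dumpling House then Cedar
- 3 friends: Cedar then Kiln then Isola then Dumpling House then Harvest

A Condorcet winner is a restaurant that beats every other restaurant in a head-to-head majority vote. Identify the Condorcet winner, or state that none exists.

Kiln

Pairwise majorities:
Harvest vs Isola: 1 for Harvest, 14 for Isola — Isola by 14–1.
Harvest vs Cedar: Harvest wins 8–7.
Harvest vs Dumpling House: 1+7 = 8 for Harvest, 7 for Dumpling House — Harvest by 8–7.
Harvest vs Kiln: 1 for Harvest, 14 for Kiln — Kiln by 14–1.
Isola vs Cedar: Isola preferred on 1+4+7 = 12 ballots; Isola wins 12–3.
Isola vs Dumpling House: Isola wins 15–0.
Isola vs Kiln: 7 to 8, Kiln.
Cedar vs Dumpling House: 3 for Cedar, 12 for Dumpling House — Dumpling House by 12–3.
Cedar vs Kiln: Cedar preferred on 3 ballots; Kiln wins 12–3.
Dumpling House vs Kiln: Kiln wins 15–0.
Kiln beats each of Harvest, Isola, Cedar, Dumpling House — Kiln is the Condorcet winner.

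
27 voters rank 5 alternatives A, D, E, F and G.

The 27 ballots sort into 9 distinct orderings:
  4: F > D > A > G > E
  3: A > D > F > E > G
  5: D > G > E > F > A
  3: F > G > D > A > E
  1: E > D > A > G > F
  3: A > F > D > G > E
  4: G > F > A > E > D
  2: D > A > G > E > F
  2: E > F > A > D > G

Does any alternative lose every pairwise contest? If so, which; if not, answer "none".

E

Head-to-head results (27 voters):
A vs D: 12 to 15, D.
A vs E: A preferred on 4+3+3+3+4+2 = 19 ballots; A wins 19–8.
A vs F: A preferred on 3+1+3+2 = 9 ballots; F wins 18–9.
A vs G: 15 to 12, A.
D vs E: D preferred on 4+3+5+3+3+2 = 20 ballots; D wins 20–7.
D vs F: F wins 16–11.
D vs G: D, 20–7.
E vs F: E is ranked higher on 5+1+2+2 = 10 ballots, F on 17. F wins 17–10.
E vs G: G wins 21–6.
F vs G: F is ranked higher on 4+3+3+3+2 = 15 ballots, G on 12. F wins 15–12.
Only E has no wins; E is the Condorcet loser.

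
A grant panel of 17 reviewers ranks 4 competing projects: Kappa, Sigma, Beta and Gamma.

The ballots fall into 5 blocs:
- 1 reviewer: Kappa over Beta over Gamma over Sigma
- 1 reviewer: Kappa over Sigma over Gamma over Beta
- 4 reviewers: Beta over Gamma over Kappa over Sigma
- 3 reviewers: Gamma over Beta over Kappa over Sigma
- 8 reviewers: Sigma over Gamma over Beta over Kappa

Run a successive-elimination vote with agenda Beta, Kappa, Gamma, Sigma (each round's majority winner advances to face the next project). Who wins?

Round 1: Beta vs Kappa — 15–2, Beta advances.
Round 2: Beta vs Gamma — 5–12, Gamma advances.
Round 3: Gamma vs Sigma — 8–9, Sigma advances.
The agenda winner is Sigma.

Sigma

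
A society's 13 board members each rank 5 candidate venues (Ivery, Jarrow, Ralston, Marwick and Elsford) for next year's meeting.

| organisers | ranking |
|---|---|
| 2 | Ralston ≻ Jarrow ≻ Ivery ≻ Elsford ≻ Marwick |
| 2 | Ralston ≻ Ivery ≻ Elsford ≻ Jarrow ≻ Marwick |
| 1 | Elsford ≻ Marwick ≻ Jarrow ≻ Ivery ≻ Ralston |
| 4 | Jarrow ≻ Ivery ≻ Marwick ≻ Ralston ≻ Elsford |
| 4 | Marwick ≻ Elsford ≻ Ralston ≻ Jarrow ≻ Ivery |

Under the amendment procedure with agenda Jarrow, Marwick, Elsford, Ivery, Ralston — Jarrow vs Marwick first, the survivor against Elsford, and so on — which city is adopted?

Ralston

Round 1: Jarrow vs Marwick — 8–5, Jarrow advances.
Round 2: Jarrow vs Elsford — 6–7, Elsford advances.
Round 3: Elsford vs Ivery — 5–8, Ivery advances.
Round 4: Ivery vs Ralston — 5–8, Ralston advances.
The agenda winner is Ralston.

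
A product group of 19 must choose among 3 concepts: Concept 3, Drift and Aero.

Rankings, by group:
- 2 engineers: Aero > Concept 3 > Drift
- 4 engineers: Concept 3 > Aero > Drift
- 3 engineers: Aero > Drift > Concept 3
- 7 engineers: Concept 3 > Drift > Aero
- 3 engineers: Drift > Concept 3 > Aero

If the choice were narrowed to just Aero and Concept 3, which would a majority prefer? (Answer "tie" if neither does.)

Ballots ranking Aero above Concept 3: 2 + 3 = 5.
Ballots ranking Concept 3 above Aero: 19 − 5 = 14.
Concept 3 wins the head-to-head 14–5.

Concept 3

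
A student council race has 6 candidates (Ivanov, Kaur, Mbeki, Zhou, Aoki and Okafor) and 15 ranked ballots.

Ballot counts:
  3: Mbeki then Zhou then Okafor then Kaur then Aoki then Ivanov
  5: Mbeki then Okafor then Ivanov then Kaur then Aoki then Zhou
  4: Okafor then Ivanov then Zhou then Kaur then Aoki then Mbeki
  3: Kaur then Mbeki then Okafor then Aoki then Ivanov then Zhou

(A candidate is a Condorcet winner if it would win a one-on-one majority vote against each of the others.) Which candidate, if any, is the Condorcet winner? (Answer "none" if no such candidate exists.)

Head-to-head results (15 voters):
Ivanov vs Kaur: Ivanov, 9–6.
Ivanov vs Mbeki: Mbeki, 11–4.
Ivanov–Zhou: Ivanov 12–3.
Ivanov–Aoki: Ivanov 9–6.
Ivanov–Okafor: Okafor 15–0.
Kaur vs Mbeki: Mbeki, 8–7.
Kaur–Zhou: Kaur 8–7.
Kaur vs Aoki: Kaur, 15–0.
Kaur vs Okafor: Okafor wins 12–3.
Mbeki vs Zhou: Mbeki, 11–4.
Mbeki–Aoki: Mbeki 11–4.
Mbeki vs Okafor: Mbeki wins 11–4.
Zhou vs Aoki: Aoki, 8–7.
Zhou vs Okafor: Okafor, 12–3.
Aoki–Okafor: Okafor 15–0.
Mbeki defeats every rival head-to-head and is the Condorcet winner.

Mbeki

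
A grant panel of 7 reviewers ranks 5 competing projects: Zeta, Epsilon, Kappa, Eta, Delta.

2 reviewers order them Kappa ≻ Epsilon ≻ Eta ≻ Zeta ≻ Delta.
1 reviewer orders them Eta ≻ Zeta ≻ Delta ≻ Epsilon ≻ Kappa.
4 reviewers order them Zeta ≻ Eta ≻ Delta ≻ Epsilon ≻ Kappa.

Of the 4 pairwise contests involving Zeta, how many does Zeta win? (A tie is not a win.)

Zeta against each rival (7 reviewers):
Zeta vs Epsilon: 5 to 2, Zeta.
Zeta vs Kappa: Zeta is ranked higher on 1+4 = 5 ballots, Kappa on 2. Zeta wins 5–2.
Zeta–Eta: Zeta 4–3.
Zeta vs Delta: 7 to 0, Zeta.
Zeta beats Epsilon, Kappa, Eta, Delta — 4 pairwise wins.

4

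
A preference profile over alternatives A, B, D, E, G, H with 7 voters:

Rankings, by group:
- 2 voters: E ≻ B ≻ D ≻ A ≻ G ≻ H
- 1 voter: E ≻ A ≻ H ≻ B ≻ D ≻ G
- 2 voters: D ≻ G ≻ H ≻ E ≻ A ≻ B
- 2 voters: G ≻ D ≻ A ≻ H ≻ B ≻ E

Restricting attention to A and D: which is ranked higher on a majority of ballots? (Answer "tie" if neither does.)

Ballots ranking A above D: 1.
Ballots ranking D above A: 7 − 1 = 6.
D wins the head-to-head 6–1.

D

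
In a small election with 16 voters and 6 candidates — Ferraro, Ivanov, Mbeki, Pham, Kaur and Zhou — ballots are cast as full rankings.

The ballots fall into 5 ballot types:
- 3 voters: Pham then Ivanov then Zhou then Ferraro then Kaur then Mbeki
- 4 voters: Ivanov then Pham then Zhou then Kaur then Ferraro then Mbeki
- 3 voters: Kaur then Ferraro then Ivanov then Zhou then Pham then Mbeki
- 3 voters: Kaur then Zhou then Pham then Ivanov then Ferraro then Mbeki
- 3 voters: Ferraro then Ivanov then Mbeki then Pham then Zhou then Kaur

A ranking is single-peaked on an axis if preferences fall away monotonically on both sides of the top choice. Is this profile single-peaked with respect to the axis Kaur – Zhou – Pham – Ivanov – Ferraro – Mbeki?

no

Axis positions: Kaur=1, Zhou=2, Pham=3, Ivanov=4, Ferraro=5, Mbeki=6.
Ballot type 1 (peak Pham at position 3): ranking walks positions 3-4-2-5-1-6, expanding outward from the peak — single-peaked.
Ballot type 2 (peak Ivanov at position 4): ranking walks positions 4-3-2-1-5-6, expanding outward from the peak — single-peaked.
Ballot type 3: ranking walks positions 1-5-4-2-3-6; Ferraro is ranked above Zhou even though Zhou lies between Ferraro and the peak Kaur on the axis — preferences dip and rise again. Not single-peaked.
Ballot type 4 (peak Kaur at position 1): ranking walks positions 1-2-3-4-5-6, expanding outward from the peak — single-peaked.
Ballot type 5 (peak Ferraro at position 5): ranking walks positions 5-4-6-3-2-1, expanding outward from the peak — single-peaked.
Ballot type 3 violates single-peakedness, so the profile is not single-peaked on this axis.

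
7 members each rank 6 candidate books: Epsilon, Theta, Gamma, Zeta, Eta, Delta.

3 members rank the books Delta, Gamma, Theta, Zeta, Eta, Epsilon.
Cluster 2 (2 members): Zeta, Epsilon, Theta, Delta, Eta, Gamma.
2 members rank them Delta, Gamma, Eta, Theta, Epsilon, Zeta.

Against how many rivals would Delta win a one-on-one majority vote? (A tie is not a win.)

5

Delta against each rival (7 members):
Delta vs Epsilon: 3+2 = 5 for Delta, 2 for Epsilon — Delta by 5–2.
Delta vs Theta: Delta wins 5–2.
Delta–Gamma: Delta 7–0.
Delta vs Zeta: 3+2 = 5 for Delta, 2 for Zeta — Delta by 5–2.
Delta vs Eta: Delta wins 7–0.
Delta beats Epsilon, Theta, Gamma, Zeta, Eta — 5 pairwise wins.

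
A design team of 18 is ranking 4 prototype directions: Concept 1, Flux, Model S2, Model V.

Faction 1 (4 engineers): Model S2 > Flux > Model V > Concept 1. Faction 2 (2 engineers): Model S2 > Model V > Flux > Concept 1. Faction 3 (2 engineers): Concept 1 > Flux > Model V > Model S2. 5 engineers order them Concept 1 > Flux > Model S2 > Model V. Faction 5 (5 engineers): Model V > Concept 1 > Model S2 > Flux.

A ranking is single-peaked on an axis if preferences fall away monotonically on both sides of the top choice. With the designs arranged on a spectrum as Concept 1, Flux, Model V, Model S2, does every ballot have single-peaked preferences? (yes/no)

Axis positions: Concept 1=1, Flux=2, Model V=3, Model S2=4.
Faction 1: ranking walks positions 4-2-3-1; Flux is ranked above Model V even though Model V lies between Flux and the peak Model S2 on the axis — preferences dip and rise again. Not single-peaked.
Faction 2 (peak Model S2 at position 4): ranking walks positions 4-3-2-1, expanding outward from the peak — single-peaked.
Faction 3 (peak Concept 1 at position 1): ranking walks positions 1-2-3-4, expanding outward from the peak — single-peaked.
Faction 4: ranking walks positions 1-2-4-3; Model S2 is ranked above Model V even though Model V lies between Model S2 and the peak Concept 1 on the axis — preferences dip and rise again. Not single-peaked.
Faction 5: ranking walks positions 3-1-4-2; Concept 1 is ranked above Flux even though Flux lies between Concept 1 and the peak Model V on the axis — preferences dip and rise again. Not single-peaked.
Faction 1 violates single-peakedness, so the profile is not single-peaked on this axis.

no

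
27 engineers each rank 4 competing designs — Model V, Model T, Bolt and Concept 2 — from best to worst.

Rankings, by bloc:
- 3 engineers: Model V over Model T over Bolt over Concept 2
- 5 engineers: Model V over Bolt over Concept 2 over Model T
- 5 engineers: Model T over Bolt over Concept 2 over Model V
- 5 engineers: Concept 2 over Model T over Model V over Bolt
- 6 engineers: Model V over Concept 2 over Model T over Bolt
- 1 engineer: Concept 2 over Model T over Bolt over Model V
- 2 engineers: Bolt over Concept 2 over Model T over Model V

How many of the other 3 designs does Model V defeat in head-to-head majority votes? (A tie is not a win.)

Model V against each rival (27 engineers):
Model V vs Model T: Model V is ranked higher on 3+5+6 = 14 ballots, Model T on 13. Model V wins 14–13.
Model V vs Bolt: Model V, 19–8.
Model V vs Concept 2: Model V, 14–13.
Model V beats Model T, Bolt, Concept 2 — 3 pairwise wins.

3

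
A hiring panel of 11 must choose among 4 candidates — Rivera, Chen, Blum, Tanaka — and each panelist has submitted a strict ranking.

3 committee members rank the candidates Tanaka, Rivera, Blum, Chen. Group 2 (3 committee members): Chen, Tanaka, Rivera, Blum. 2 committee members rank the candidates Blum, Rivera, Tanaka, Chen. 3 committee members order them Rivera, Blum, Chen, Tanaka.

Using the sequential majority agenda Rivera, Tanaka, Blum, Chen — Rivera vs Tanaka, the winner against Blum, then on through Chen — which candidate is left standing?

Round 1: Rivera vs Tanaka — 5–6, Tanaka advances.
Round 2: Tanaka vs Blum — 6–5, Tanaka advances.
Round 3: Tanaka vs Chen — 5–6, Chen advances.
Chen survives the agenda.

Chen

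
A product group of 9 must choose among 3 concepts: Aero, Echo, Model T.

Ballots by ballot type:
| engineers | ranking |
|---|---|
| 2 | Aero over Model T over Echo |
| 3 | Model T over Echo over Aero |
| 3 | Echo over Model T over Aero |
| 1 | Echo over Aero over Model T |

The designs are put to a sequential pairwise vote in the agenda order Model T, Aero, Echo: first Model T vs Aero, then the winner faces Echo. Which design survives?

Round 1: Model T vs Aero — 6–3, Model T advances.
Round 2: Model T vs Echo — 5–4, Model T advances.
Model T survives the agenda.

Model T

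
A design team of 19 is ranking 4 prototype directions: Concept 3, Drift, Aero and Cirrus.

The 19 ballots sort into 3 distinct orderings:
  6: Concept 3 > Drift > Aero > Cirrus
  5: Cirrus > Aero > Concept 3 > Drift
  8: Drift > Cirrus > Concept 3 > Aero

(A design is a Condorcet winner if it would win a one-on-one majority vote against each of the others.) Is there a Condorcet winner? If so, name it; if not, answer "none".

Head-to-head results (19 engineers):
Concept 3 vs Drift: Concept 3 preferred on 6+5 = 11 ballots; Concept 3 wins 11–8.
Concept 3 vs Aero: Concept 3 preferred on 6+8 = 14 ballots; Concept 3 wins 14–5.
Concept 3 vs Cirrus: 6 for Concept 3, 13 for Cirrus — Cirrus by 13–6.
Drift vs Aero: Drift preferred on 6+8 = 14 ballots; Drift wins 14–5.
Drift vs Cirrus: Drift preferred on 6+8 = 14 ballots; Drift wins 14–5.
Aero vs Cirrus: 6 to 13, Cirrus.
Every design loses at least once (Concept 3 loses to Cirrus; Drift loses to Concept 3; Aero loses to Concept 3; Cirrus loses to Drift). The majority relation contains the cycle Concept 3 > Drift > Cirrus > Concept 3, so there is no Condorcet winner.

none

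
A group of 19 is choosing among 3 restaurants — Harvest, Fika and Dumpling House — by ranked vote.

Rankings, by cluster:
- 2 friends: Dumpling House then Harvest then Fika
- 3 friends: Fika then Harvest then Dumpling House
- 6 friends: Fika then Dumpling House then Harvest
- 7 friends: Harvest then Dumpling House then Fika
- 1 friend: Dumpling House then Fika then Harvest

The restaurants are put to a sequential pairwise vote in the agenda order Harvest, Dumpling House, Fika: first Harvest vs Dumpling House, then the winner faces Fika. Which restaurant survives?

Round 1: Harvest vs Dumpling House — 10–9, Harvest advances.
Round 2: Harvest vs Fika — 9–10, Fika advances.
The agenda winner is Fika.

Fika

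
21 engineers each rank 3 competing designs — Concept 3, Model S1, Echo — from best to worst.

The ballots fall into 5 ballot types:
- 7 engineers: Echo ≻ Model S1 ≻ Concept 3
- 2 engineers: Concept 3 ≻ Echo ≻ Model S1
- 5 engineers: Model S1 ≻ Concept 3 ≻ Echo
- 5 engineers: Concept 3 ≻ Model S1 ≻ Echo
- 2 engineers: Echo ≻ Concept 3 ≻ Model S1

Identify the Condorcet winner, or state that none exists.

none

Check each pair by majority over 21 ballots:
Concept 3 vs Model S1: Model S1 wins 12–9.
Concept 3–Echo: Concept 3 12–9.
Model S1 vs Echo: Echo, 11–10.
Each design drops at least one matchup (Concept 3 loses to Model S1; Model S1 loses to Echo; Echo loses to Concept 3); the cycle Concept 3 > Echo > Model S1 > Concept 3 rules out a Condorcet winner.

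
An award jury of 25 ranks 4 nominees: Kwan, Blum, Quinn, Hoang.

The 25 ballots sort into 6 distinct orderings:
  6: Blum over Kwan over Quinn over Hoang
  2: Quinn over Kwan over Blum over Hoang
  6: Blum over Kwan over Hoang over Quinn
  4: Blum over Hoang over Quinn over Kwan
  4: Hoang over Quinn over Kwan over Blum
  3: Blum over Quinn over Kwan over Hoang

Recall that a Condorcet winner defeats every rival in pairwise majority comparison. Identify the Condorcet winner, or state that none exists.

Check each pair by majority over 25 ballots:
Kwan vs Blum: Blum wins 19–6.
Kwan vs Quinn: 12 to 13, Quinn.
Kwan vs Hoang: Kwan preferred on 6+2+6+3 = 17 ballots; Kwan wins 17–8.
Blum vs Quinn: 19 to 6, Blum.
Blum vs Hoang: Blum preferred on 6+2+6+4+3 = 21 ballots; Blum wins 21–4.
Quinn vs Hoang: Hoang, 14–11.
Only Blum has no losses; Blum is the Condorcet winner.

Blum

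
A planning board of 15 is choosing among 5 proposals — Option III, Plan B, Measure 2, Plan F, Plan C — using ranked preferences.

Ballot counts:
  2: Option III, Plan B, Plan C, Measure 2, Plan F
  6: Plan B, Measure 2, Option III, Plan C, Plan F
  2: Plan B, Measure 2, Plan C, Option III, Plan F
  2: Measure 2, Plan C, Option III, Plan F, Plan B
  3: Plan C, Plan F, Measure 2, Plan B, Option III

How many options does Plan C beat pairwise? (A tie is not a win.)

Plan C against each rival (15 council members):
Plan C vs Option III: 7 to 8, Option III.
Plan C vs Plan B: Plan C is ranked higher on 2+3 = 5 ballots, Plan B on 10. Plan B wins 10–5.
Plan C vs Measure 2: Plan C preferred on 2+3 = 5 ballots; Measure 2 wins 10–5.
Plan C vs Plan F: Plan C, 15–0.
Plan C beats Plan F; loses to Option III, Plan B, Measure 2 — 1 pairwise win.

1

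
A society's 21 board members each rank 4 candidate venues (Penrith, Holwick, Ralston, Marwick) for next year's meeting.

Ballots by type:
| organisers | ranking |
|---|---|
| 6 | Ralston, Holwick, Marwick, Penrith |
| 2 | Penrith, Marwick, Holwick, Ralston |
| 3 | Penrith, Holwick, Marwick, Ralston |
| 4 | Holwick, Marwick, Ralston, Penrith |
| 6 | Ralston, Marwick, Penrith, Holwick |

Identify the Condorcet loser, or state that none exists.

Head-to-head results (21 organisers):
Penrith vs Holwick: Penrith wins 11–10.
Penrith vs Ralston: Ralston, 16–5.
Penrith vs Marwick: Penrith is ranked higher on 2+3 = 5 ballots, Marwick on 16. Marwick wins 16–5.
Holwick vs Ralston: 2+3+4 = 9 for Holwick, 12 for Ralston — Ralston by 12–9.
Holwick vs Marwick: Holwick wins 13–8.
Ralston vs Marwick: Ralston wins 12–9.
Each city has at least one pairwise win (Penrith beats Holwick; Holwick beats Marwick; Ralston beats Penrith; Marwick beats Penrith) — no Condorcet loser.

none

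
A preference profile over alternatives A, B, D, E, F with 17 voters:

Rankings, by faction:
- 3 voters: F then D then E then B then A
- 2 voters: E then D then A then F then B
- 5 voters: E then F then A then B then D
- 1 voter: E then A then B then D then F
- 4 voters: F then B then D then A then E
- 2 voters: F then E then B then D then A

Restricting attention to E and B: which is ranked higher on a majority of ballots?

Ballots ranking E above B: 3 + 2 + 5 + 1 + 2 = 13.
Ballots ranking B above E: 17 − 13 = 4.
E wins the head-to-head 13–4.

E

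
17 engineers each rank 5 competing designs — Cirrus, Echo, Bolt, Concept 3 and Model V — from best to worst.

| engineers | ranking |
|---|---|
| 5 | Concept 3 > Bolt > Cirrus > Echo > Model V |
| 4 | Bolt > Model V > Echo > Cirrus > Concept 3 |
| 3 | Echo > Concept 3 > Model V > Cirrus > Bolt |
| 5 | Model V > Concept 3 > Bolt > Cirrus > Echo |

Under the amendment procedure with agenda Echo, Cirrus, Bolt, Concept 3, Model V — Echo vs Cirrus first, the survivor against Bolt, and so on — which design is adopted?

Model V

Round 1: Echo vs Cirrus — 7–10, Cirrus advances.
Round 2: Cirrus vs Bolt — 3–14, Bolt advances.
Round 3: Bolt vs Concept 3 — 4–13, Concept 3 advances.
Round 4: Concept 3 vs Model V — 8–9, Model V advances.
Model V survives the agenda.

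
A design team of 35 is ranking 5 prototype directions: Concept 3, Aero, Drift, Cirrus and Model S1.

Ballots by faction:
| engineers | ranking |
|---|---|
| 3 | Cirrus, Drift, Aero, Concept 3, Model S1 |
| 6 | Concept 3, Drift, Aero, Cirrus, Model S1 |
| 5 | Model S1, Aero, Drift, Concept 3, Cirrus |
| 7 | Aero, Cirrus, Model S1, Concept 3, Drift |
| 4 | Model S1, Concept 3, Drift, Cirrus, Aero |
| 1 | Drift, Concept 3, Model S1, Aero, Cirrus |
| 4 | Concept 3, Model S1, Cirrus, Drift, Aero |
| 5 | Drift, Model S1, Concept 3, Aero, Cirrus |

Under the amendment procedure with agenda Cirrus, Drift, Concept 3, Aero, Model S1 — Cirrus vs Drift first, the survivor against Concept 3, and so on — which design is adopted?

Model S1

Round 1: Cirrus vs Drift — 14–21, Drift advances.
Round 2: Drift vs Concept 3 — 14–21, Concept 3 advances.
Round 3: Concept 3 vs Aero — 20–15, Concept 3 advances.
Round 4: Concept 3 vs Model S1 — 14–21, Model S1 advances.
Model S1 survives the agenda.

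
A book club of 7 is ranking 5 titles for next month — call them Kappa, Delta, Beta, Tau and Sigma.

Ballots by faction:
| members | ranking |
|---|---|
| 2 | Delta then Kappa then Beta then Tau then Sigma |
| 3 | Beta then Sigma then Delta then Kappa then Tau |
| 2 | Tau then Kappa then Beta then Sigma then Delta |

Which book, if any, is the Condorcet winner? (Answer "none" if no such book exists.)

none

Check each pair by majority over 7 ballots:
Kappa vs Delta: Kappa preferred on 2 ballots; Delta wins 5–2.
Kappa vs Beta: Kappa preferred on 2+2 = 4 ballots; Kappa wins 4–3.
Kappa vs Tau: 2+3 = 5 for Kappa, 2 for Tau — Kappa by 5–2.
Kappa vs Sigma: Kappa preferred on 2+2 = 4 ballots; Kappa wins 4–3.
Delta vs Beta: 2 for Delta, 5 for Beta — Beta by 5–2.
Delta vs Tau: 5 to 2, Delta.
Delta vs Sigma: 2 to 5, Sigma.
Beta vs Tau: Beta preferred on 2+3 = 5 ballots; Beta wins 5–2.
Beta vs Sigma: Beta preferred on 2+3+2 = 7 ballots; Beta wins 7–0.
Tau vs Sigma: 2+2 = 4 for Tau, 3 for Sigma — Tau by 4–3.
No book is unbeaten: Kappa loses to Delta; Delta loses to Beta; Beta loses to Kappa; Tau loses to Kappa; Sigma loses to Kappa. In particular Kappa → Beta → Delta → Kappa is a majority cycle — no Condorcet winner exists.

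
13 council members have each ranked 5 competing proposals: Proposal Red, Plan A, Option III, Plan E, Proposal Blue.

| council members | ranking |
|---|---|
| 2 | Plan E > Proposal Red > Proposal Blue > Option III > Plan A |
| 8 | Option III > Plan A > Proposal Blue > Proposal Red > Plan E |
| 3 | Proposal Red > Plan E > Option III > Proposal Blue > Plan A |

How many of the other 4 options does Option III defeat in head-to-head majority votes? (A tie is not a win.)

4

Option III against each rival (13 council members):
Option III vs Proposal Red: Option III, 8–5.
Option III vs Plan A: Option III is ranked higher on 2+8+3 = 13 ballots, Plan A on 0. Option III wins 13–0.
Option III–Plan E: Option III 8–5.
Option III–Proposal Blue: Option III 11–2.
Option III beats Proposal Red, Plan A, Plan E, Proposal Blue — 4 pairwise wins.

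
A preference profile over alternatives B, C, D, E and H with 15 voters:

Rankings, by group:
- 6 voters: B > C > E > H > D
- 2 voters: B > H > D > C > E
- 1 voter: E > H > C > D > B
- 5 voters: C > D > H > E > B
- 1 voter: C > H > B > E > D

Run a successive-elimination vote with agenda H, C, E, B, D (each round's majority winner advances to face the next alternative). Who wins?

Round 1: H vs C — 3–12, C advances.
Round 2: C vs E — 14–1, C advances.
Round 3: C vs B — 7–8, B advances.
Round 4: B vs D — 9–6, B advances.
B survives the agenda.

B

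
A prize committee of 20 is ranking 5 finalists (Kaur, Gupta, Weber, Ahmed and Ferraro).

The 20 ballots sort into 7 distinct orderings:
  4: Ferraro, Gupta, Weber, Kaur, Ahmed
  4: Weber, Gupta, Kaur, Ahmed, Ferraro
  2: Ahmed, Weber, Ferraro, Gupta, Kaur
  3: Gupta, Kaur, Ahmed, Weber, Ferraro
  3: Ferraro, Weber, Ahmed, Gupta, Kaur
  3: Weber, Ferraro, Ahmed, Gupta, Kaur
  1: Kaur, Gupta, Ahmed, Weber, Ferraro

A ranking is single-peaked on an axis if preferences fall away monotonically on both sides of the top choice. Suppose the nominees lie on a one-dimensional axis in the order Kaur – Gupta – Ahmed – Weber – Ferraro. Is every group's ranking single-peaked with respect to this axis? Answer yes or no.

no

Axis positions: Kaur=1, Gupta=2, Ahmed=3, Weber=4, Ferraro=5.
Group 1: ranking walks positions 5-2-4-1-3; Gupta is ranked above Weber even though Weber lies between Gupta and the peak Ferraro on the axis — preferences dip and rise again. Not single-peaked.
Group 2: ranking walks positions 4-2-1-3-5; Gupta is ranked above Ahmed even though Ahmed lies between Gupta and the peak Weber on the axis — preferences dip and rise again. Not single-peaked.
Group 3 (peak Ahmed at position 3): ranking walks positions 3-4-5-2-1, expanding outward from the peak — single-peaked.
Group 4 (peak Gupta at position 2): ranking walks positions 2-1-3-4-5, expanding outward from the peak — single-peaked.
Group 5 (peak Ferraro at position 5): ranking walks positions 5-4-3-2-1, expanding outward from the peak — single-peaked.
Group 6 (peak Weber at position 4): ranking walks positions 4-5-3-2-1, expanding outward from the peak — single-peaked.
Group 7 (peak Kaur at position 1): ranking walks positions 1-2-3-4-5, expanding outward from the peak — single-peaked.
Group 1 violates single-peakedness, so the profile is not single-peaked on this axis.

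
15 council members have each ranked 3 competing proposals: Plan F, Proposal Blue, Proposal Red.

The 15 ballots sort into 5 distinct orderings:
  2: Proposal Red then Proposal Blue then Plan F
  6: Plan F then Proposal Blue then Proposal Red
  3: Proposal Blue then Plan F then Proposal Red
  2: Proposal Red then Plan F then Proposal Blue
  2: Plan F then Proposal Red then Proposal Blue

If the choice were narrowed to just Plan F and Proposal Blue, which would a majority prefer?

Plan F

Ballots ranking Plan F above Proposal Blue: 6 + 2 + 2 = 10.
Ballots ranking Proposal Blue above Plan F: 15 − 10 = 5.
Plan F wins the head-to-head 10–5.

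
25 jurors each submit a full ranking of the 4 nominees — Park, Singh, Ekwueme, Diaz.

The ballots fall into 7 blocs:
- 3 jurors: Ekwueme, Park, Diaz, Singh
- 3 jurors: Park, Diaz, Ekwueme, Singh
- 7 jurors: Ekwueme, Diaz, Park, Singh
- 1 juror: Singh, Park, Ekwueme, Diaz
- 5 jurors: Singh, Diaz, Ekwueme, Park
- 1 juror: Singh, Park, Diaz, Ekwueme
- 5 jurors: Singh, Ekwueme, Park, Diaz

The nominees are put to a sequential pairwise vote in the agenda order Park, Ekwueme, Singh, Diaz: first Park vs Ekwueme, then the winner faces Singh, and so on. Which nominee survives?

Round 1: Park vs Ekwueme — 5–20, Ekwueme advances.
Round 2: Ekwueme vs Singh — 13–12, Ekwueme advances.
Round 3: Ekwueme vs Diaz — 16–9, Ekwueme advances.
The agenda winner is Ekwueme.

Ekwueme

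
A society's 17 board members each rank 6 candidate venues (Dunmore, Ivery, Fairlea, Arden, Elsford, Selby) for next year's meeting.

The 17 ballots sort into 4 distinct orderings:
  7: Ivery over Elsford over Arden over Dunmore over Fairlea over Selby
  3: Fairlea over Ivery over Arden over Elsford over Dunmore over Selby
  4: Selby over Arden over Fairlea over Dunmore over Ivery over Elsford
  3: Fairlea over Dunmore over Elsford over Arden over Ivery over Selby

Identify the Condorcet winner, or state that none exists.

none

Head-to-head results (17 organisers):
Dunmore–Ivery: Ivery 10–7.
Dunmore vs Fairlea: Fairlea wins 10–7.
Dunmore vs Arden: Arden wins 14–3.
Dunmore–Elsford: Elsford 10–7.
Dunmore vs Selby: Dunmore wins 13–4.
Ivery–Fairlea: Fairlea 10–7.
Ivery vs Arden: Ivery, 10–7.
Ivery vs Elsford: Ivery, 14–3.
Ivery vs Selby: Ivery wins 13–4.
Fairlea vs Arden: Arden, 11–6.
Fairlea vs Elsford: Fairlea wins 10–7.
Fairlea vs Selby: Fairlea, 13–4.
Arden vs Elsford: Elsford wins 10–7.
Arden–Selby: Arden 13–4.
Elsford vs Selby: Elsford wins 13–4.
Every city loses at least once (Dunmore loses to Ivery; Ivery loses to Fairlea; Fairlea loses to Arden; Arden loses to Ivery; Elsford loses to Ivery; Selby loses to Dunmore). The majority relation contains the cycle Ivery → Arden → Fairlea → Ivery, so there is no Condorcet winner.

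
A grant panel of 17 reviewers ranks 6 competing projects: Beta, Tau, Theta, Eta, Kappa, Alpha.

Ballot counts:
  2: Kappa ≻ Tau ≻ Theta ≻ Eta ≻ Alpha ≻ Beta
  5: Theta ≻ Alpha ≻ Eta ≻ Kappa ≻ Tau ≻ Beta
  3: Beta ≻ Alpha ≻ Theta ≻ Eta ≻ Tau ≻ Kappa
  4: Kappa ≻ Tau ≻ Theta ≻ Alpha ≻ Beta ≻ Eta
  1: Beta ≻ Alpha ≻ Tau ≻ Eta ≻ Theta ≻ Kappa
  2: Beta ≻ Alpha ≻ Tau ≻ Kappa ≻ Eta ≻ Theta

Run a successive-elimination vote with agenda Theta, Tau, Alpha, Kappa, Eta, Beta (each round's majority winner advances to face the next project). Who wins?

Round 1: Theta vs Tau — 8–9, Tau advances.
Round 2: Tau vs Alpha — 6–11, Alpha advances.
Round 3: Alpha vs Kappa — 11–6, Alpha advances.
Round 4: Alpha vs Eta — 15–2, Alpha advances.
Round 5: Alpha vs Beta — 11–6, Alpha advances.
Alpha survives the agenda.

Alpha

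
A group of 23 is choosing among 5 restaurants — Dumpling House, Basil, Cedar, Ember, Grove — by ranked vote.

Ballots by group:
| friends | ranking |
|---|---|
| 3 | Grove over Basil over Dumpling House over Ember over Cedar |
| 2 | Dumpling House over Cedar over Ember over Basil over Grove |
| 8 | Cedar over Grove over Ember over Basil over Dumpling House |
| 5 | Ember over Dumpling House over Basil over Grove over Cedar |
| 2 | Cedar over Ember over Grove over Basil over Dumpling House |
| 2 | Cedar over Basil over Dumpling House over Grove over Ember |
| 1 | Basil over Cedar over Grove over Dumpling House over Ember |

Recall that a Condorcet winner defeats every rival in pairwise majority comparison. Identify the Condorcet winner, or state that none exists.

Check each pair by majority over 23 ballots:
Dumpling House vs Basil: Basil wins 16–7.
Dumpling House vs Cedar: Cedar, 13–10.
Dumpling House vs Ember: Ember, 15–8.
Dumpling House–Grove: Grove 14–9.
Basil vs Cedar: Cedar, 14–9.
Basil vs Ember: Ember wins 17–6.
Basil–Grove: Grove 13–10.
Cedar vs Ember: Cedar, 15–8.
Cedar vs Grove: Cedar wins 15–8.
Ember vs Grove: Grove wins 14–9.
Cedar beats each of Dumpling House, Basil, Ember, Grove — Cedar is the Condorcet winner.

Cedar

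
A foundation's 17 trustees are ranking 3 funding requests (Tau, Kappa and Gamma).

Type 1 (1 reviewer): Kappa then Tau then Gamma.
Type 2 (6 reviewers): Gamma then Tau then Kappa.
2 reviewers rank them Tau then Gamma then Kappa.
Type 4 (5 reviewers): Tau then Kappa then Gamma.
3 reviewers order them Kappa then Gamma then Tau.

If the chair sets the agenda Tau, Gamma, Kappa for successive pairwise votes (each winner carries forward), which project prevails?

Kappa

Round 1: Tau vs Gamma — 8–9, Gamma advances.
Round 2: Gamma vs Kappa — 8–9, Kappa advances.
Kappa survives the agenda.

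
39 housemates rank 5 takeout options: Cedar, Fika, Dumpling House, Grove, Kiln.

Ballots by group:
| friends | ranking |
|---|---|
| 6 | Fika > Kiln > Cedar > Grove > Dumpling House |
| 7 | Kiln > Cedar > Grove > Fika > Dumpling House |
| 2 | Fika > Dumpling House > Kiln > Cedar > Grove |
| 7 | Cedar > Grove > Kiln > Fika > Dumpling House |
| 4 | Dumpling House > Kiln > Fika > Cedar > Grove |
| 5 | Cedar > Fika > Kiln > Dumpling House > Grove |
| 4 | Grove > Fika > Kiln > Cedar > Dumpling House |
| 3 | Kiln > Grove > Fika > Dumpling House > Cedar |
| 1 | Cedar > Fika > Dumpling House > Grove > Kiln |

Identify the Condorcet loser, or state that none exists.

Dumpling House

Pairwise majorities:
Cedar vs Fika: Cedar preferred on 7+7+5+1 = 20 ballots; Cedar wins 20–19.
Cedar vs Dumpling House: 30 to 9, Cedar.
Cedar vs Grove: Cedar is ranked higher on 32 ballots, Grove on 7. Cedar wins 32–7.
Cedar vs Kiln: 7+5+1 = 13 for Cedar, 26 for Kiln — Kiln by 26–13.
Fika vs Dumpling House: Fika wins 35–4.
Fika vs Grove: 18 to 21, Grove.
Fika vs Kiln: Kiln, 21–18.
Dumpling House vs Grove: 2+4+5+1 = 12 for Dumpling House, 27 for Grove — Grove by 27–12.
Dumpling House vs Kiln: Dumpling House preferred on 2+4+1 = 7 ballots; Kiln wins 32–7.
Grove vs Kiln: Grove preferred on 7+4+1 = 12 ballots; Kiln wins 27–12.
Only Dumpling House has no wins; Dumpling House is the Condorcet loser.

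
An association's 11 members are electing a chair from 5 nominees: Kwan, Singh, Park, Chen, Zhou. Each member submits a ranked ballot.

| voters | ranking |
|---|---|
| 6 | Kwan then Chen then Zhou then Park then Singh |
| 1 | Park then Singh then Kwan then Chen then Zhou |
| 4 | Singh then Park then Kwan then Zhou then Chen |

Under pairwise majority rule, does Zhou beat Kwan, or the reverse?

No ballot ranks Zhou above Kwan: 0.
Ballots ranking Kwan above Zhou: 11 − 0 = 11.
Kwan wins the head-to-head 11–0.

Kwan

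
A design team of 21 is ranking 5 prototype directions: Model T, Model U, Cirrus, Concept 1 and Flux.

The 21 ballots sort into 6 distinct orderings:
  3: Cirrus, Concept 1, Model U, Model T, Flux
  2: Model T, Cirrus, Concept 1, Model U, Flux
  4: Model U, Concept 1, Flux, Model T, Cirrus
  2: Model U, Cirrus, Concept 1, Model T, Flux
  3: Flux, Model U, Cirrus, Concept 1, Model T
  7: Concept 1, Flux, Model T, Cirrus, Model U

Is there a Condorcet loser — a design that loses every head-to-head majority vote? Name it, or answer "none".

none

Head-to-head results (21 engineers):
Model T vs Model U: 2+7 = 9 for Model T, 12 for Model U — Model U by 12–9.
Model T–Cirrus: Model T 13–8.
Model T vs Concept 1: Concept 1 wins 19–2.
Model T vs Flux: Flux, 14–7.
Model U vs Cirrus: 4+2+3 = 9 for Model U, 12 for Cirrus — Cirrus by 12–9.
Model U vs Concept 1: Model U preferred on 4+2+3 = 9 ballots; Concept 1 wins 12–9.
Model U–Flux: Model U 11–10.
Cirrus vs Concept 1: Cirrus preferred on 3+2+2+3 = 10 ballots; Concept 1 wins 11–10.
Cirrus–Flux: Flux 14–7.
Concept 1 vs Flux: Concept 1 is ranked higher on 3+2+4+2+7 = 18 ballots, Flux on 3. Concept 1 wins 18–3.
Every design wins at least one matchup (Model T beats Cirrus; Model U beats Model T; Cirrus beats Model U; Concept 1 beats Model T; Flux beats Model T), so there is no Condorcet loser.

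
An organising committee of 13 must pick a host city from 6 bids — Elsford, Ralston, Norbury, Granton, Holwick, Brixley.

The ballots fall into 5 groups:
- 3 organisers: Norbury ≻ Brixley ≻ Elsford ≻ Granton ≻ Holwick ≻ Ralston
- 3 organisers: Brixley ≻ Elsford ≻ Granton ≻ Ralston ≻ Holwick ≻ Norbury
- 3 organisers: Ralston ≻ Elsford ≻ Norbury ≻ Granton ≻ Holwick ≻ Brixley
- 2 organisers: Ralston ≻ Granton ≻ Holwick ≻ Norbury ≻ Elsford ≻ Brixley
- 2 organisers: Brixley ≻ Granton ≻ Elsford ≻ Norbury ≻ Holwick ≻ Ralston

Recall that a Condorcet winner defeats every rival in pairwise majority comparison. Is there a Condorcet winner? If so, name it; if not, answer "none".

none

Pairwise majorities:
Elsford vs Ralston: Elsford, 8–5.
Elsford–Norbury: Elsford 8–5.
Elsford vs Granton: 9 to 4, Elsford.
Elsford–Holwick: Elsford 11–2.
Elsford vs Brixley: Brixley wins 8–5.
Ralston–Norbury: Ralston 8–5.
Ralston vs Granton: Granton wins 8–5.
Ralston vs Holwick: 8 to 5, Ralston.
Ralston vs Brixley: Ralston is ranked higher on 3+2 = 5 ballots, Brixley on 8. Brixley wins 8–5.
Norbury vs Granton: Norbury preferred on 3+3 = 6 ballots; Granton wins 7–6.
Norbury vs Holwick: Norbury is ranked higher on 3+3+2 = 8 ballots, Holwick on 5. Norbury wins 8–5.
Norbury vs Brixley: 3+3+2 = 8 for Norbury, 5 for Brixley — Norbury by 8–5.
Granton vs Holwick: 13 to 0, Granton.
Granton vs Brixley: Granton preferred on 3+2 = 5 ballots; Brixley wins 8–5.
Holwick vs Brixley: 5 to 8, Brixley.
Each city drops at least one matchup (Elsford loses to Brixley; Ralston loses to Elsford; Norbury loses to Elsford; Granton loses to Elsford; Holwick loses to Elsford; Brixley loses to Norbury); the cycle Elsford beats Norbury beats Brixley beats Elsford rules out a Condorcet winner.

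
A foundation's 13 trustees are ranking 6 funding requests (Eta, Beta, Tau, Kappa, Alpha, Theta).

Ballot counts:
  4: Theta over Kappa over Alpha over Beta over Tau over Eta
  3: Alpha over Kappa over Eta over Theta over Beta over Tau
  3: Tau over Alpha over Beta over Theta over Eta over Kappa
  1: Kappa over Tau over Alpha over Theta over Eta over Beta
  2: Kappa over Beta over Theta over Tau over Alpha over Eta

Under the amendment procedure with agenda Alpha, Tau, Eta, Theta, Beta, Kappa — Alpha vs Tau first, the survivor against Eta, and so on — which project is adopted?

Kappa

Round 1: Alpha vs Tau — 7–6, Alpha advances.
Round 2: Alpha vs Eta — 13–0, Alpha advances.
Round 3: Alpha vs Theta — 7–6, Alpha advances.
Round 4: Alpha vs Beta — 11–2, Alpha advances.
Round 5: Alpha vs Kappa — 6–7, Kappa advances.
The agenda winner is Kappa.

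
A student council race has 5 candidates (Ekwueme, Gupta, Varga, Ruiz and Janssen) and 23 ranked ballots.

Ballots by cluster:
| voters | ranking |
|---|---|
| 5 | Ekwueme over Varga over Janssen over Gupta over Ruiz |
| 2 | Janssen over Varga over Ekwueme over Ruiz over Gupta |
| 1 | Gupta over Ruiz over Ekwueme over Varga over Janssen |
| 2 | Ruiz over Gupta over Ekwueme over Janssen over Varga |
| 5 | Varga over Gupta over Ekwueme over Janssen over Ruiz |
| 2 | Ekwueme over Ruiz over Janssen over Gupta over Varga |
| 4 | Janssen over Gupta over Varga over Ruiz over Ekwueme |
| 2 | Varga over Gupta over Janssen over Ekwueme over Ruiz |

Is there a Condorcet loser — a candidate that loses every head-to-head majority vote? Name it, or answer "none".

Ruiz

Pairwise majorities:
Ekwueme vs Gupta: 9 to 14, Gupta.
Ekwueme vs Varga: 5+1+2+2 = 10 for Ekwueme, 13 for Varga — Varga by 13–10.
Ekwueme vs Ruiz: Ekwueme, 16–7.
Ekwueme vs Janssen: 5+1+2+5+2 = 15 for Ekwueme, 8 for Janssen — Ekwueme by 15–8.
Gupta vs Varga: Gupta preferred on 1+2+2+4 = 9 ballots; Varga wins 14–9.
Gupta vs Ruiz: Gupta wins 17–6.
Gupta vs Janssen: Janssen wins 13–10.
Varga vs Ruiz: 5+2+5+4+2 = 18 for Varga, 5 for Ruiz — Varga by 18–5.
Varga vs Janssen: 13 to 10, Varga.
Ruiz vs Janssen: Ruiz preferred on 1+2+2 = 5 ballots; Janssen wins 18–5.
Only Ruiz has no wins; Ruiz is the Condorcet loser.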